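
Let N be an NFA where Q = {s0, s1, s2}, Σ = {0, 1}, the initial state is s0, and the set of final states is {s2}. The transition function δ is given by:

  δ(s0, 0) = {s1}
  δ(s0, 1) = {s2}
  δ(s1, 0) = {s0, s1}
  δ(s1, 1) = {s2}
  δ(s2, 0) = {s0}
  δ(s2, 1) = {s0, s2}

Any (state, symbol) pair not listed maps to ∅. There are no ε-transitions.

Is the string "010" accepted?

No

Start in {s0}.
Read '0': s0→{s1}; now {s1}.
Read '1': s1→{s2}; now {s2}.
Read '0': s2→{s0}; now {s0}.
The final set {s0} contains no accepting state.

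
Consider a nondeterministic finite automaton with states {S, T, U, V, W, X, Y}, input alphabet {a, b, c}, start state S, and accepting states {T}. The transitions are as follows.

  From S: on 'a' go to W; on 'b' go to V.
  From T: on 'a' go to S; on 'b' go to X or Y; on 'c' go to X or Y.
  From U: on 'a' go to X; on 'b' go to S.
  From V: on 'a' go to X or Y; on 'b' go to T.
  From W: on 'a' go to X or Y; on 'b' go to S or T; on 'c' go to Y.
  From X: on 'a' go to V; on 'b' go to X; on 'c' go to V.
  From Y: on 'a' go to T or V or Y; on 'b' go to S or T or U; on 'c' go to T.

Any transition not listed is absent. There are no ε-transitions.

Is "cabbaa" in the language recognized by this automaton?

Start in {S}.
Read 'c': {S} → ∅.
The set is empty and remains empty for the remaining 5 symbols.
The final set ∅ contains no accepting state.

No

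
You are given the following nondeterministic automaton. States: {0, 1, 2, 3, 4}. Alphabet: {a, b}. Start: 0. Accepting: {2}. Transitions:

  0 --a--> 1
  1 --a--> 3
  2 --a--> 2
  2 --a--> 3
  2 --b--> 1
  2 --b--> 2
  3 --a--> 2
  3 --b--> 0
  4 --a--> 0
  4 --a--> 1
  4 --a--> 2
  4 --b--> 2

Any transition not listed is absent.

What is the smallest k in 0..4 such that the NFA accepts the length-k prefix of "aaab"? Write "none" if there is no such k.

3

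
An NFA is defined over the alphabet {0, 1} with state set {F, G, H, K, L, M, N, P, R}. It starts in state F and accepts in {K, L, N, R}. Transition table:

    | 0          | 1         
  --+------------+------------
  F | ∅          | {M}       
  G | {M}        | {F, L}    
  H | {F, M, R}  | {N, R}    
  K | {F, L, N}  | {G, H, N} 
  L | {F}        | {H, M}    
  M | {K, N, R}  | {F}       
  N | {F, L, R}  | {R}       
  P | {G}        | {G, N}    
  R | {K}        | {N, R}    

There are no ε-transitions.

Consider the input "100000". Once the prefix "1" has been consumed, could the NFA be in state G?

No

Start in {F}.
Read '1': F→{M}; now {M}.
State G is not in {M}.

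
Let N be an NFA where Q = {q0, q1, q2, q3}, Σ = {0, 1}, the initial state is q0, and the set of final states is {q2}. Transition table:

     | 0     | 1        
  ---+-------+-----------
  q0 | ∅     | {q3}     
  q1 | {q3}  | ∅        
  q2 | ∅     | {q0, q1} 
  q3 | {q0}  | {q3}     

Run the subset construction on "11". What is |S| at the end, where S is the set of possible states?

1

Start in {q0}.
Read '1': q0→{q3}; now {q3}.
Read '1': q3→{q3}; now {q3}.
That set has 1 state.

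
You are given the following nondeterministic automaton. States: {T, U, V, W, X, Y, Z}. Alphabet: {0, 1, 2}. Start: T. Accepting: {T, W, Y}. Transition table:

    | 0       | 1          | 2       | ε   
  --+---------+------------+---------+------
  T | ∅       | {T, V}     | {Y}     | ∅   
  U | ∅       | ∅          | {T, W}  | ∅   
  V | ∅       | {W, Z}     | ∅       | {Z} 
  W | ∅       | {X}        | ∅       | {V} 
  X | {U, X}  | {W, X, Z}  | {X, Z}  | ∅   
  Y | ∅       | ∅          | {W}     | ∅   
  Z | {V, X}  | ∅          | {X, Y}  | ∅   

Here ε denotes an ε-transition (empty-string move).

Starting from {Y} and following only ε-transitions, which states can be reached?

Begin with {Y}.
No ε-moves leave this set, so the closure equals the set itself.

{Y}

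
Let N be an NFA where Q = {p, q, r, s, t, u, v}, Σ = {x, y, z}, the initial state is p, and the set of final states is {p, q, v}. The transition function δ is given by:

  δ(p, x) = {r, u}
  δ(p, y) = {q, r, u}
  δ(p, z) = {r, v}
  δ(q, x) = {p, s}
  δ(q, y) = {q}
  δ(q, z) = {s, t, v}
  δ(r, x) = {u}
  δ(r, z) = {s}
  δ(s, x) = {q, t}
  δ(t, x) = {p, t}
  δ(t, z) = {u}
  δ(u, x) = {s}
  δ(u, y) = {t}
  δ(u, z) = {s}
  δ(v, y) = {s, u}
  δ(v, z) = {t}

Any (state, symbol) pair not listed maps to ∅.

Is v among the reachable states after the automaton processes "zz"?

Start in {p}.
Read 'z': p→{r, v}; now {r, v}.
Read 'z': r→{s}, v→{t}; now {s, t}.
State v is not in {s, t}.

No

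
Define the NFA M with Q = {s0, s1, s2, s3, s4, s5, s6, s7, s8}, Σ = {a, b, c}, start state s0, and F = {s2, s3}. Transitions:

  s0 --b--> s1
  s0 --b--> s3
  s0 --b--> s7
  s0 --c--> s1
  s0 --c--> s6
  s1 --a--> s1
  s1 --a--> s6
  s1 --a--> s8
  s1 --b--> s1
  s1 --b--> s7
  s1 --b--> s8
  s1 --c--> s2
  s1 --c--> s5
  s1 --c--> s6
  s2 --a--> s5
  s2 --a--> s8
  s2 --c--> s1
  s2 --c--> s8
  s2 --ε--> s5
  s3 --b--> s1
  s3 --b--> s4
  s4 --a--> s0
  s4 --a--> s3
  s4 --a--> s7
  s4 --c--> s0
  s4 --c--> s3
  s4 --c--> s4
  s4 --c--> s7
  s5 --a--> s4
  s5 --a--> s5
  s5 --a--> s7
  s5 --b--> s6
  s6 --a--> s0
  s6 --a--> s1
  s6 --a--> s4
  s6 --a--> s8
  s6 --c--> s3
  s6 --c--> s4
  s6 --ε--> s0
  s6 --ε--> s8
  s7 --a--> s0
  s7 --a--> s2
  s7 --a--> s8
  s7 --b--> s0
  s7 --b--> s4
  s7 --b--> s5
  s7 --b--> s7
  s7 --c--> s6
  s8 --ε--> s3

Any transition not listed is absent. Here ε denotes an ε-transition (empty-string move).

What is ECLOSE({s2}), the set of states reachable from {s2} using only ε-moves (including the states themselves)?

Begin with {s2}.
ε-move s2 → s5; add s5.

{s2, s5}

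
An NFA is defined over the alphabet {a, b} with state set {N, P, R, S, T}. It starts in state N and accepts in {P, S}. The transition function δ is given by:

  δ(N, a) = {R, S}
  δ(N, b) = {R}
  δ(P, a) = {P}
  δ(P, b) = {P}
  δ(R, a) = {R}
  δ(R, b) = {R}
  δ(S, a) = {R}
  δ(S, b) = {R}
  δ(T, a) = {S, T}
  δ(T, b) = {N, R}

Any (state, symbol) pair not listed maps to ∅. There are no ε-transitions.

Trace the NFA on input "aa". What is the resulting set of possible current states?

Start in {N}.
Read 'a': N→{R, S}; now {R, S}.
Read 'a': R→{R}, S→{R}; now {R}.

{R}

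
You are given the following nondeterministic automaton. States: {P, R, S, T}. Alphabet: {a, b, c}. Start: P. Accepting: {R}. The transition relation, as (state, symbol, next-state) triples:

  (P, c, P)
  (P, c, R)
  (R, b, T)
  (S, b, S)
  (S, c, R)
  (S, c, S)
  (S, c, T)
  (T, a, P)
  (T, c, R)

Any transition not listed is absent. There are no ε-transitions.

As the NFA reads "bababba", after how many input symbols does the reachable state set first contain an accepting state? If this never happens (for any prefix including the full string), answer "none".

Start in {P}.
Read 'b': {P} → ∅.
The set is empty and remains empty for the remaining 6 symbols.
No reachable set along the way intersects F.

none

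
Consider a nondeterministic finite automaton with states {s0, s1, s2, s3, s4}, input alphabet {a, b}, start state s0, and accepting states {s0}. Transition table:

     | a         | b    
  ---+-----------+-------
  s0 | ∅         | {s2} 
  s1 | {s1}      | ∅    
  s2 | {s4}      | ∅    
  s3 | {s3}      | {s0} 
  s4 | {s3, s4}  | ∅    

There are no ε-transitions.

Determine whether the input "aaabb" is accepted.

No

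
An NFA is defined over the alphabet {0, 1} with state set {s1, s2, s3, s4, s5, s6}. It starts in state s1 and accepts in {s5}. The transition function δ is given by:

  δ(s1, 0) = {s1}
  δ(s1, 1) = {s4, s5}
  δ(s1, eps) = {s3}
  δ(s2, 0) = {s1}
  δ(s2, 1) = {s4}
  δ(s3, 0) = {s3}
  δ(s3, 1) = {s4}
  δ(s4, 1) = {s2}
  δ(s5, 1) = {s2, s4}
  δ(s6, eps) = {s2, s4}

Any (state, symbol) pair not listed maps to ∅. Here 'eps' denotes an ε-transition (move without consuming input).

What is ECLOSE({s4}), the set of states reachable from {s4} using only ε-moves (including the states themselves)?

Begin with {s4}.
No ε-moves leave this set, so the closure equals the set itself.

{s4}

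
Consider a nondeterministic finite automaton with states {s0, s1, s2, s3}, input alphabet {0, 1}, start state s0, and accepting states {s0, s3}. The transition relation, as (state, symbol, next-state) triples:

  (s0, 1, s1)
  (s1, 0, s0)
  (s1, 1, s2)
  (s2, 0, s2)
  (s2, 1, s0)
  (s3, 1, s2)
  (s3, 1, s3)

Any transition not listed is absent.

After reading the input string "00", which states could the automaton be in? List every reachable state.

Start in {s0}.
Read '0': {s0} → ∅.
The set is empty and remains empty for the remaining 1 symbol.

∅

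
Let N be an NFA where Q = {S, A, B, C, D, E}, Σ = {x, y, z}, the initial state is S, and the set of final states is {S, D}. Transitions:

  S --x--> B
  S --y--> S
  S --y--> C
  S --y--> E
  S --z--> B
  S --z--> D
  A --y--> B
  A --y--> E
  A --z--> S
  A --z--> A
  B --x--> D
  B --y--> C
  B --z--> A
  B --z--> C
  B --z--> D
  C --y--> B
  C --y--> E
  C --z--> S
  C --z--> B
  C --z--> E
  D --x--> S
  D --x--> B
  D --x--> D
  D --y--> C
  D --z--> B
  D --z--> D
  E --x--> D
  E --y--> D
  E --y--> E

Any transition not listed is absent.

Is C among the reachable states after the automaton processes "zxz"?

Yes

Start in {S}.
Read 'z': {S} → {B, D}.
Read 'x': {B, D} → {S, B, D}.
Read 'z': {S, B, D} → {A, B, C, D}.
State C is in {A, B, C, D}.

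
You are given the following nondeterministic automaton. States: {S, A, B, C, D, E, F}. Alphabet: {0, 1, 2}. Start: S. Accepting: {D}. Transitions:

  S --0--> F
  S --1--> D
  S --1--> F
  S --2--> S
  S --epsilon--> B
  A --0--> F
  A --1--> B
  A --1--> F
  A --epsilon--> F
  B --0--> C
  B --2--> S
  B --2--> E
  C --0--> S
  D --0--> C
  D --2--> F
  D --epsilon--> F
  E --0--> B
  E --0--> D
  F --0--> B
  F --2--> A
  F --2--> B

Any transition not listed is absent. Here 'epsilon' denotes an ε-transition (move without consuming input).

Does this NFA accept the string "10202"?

No

Start: ε-closure({S}) = {S, B}.
Read '1': S→{D, F}, B→∅; now {D, F}.
Read '0': D→{C}, F→{B}; now {B, C}.
Read '2': B→{S, E}, C→∅; union {S, E}; ε-closure = {S, B, E}.
Read '0': S→{F}, B→{C}, E→{B, D}; now {B, C, D, F}.
Read '2': B→{S, E}, C→∅, D→{F}, F→{A, B}; now {S, A, B, E, F}.
The final set {S, A, B, E, F} contains no accepting state.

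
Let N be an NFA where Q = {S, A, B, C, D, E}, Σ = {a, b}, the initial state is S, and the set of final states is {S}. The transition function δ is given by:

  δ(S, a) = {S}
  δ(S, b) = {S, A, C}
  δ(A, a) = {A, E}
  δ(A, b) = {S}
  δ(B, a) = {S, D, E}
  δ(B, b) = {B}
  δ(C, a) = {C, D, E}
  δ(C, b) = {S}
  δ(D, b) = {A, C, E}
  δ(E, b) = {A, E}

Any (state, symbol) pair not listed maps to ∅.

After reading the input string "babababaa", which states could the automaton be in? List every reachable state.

{S, A, C, D, E}

Start in {S}.
Read 'b': S→{S, A, C}; now {S, A, C}.
Read 'a': S→{S}, A→{A, E}, C→{C, D, E}; now {S, A, C, D, E}.
Read 'b': S→{S, A, C}, A→{S}, C→{S}, D→{A, C, E}, E→{A, E}; now {S, A, C, E}.
Read 'a': S→{S}, A→{A, E}, C→{C, D, E}, E→∅; now {S, A, C, D, E}.
Read 'b': S→{S, A, C}, A→{S}, C→{S}, D→{A, C, E}, E→{A, E}; now {S, A, C, E}.
Read 'a': S→{S}, A→{A, E}, C→{C, D, E}, E→∅; now {S, A, C, D, E}.
Read 'b': S→{S, A, C}, A→{S}, C→{S}, D→{A, C, E}, E→{A, E}; now {S, A, C, E}.
Read 'a': S→{S}, A→{A, E}, C→{C, D, E}, E→∅; now {S, A, C, D, E}.
Read 'a': S→{S}, A→{A, E}, C→{C, D, E}, D→∅, E→∅; now {S, A, C, D, E}.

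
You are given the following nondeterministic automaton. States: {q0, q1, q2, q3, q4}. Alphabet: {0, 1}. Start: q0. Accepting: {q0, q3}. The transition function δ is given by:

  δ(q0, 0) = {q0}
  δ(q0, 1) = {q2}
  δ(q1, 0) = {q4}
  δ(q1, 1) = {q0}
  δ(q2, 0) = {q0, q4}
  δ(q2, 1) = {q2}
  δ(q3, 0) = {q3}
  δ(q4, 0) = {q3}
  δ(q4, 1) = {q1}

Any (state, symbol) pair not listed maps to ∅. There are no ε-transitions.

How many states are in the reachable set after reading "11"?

1

Start in {q0}.
Read '1': {q0} → {q2}.
Read '1': {q2} → {q2}.
That set has 1 state.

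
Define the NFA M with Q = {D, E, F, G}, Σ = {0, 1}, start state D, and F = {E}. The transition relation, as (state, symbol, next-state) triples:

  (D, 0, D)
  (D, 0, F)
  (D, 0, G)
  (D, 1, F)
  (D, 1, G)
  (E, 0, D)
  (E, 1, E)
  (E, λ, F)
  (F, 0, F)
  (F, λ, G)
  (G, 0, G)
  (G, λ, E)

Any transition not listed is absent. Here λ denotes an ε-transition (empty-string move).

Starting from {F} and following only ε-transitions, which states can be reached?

Begin with {F}.
ε-move F → G; add G.
ε-move G → E; add E.

{E, F, G}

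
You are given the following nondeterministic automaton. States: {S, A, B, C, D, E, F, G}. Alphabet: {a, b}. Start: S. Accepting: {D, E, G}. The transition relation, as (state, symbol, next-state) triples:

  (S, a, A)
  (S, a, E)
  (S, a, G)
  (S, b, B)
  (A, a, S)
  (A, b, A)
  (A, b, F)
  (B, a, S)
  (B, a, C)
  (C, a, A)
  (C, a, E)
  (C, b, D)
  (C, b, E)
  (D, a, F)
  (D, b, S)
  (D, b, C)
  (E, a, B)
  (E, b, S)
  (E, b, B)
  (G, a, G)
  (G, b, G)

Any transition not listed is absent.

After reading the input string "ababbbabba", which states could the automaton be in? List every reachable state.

{S, A, C, E, G}

Start in {S}.
Read 'a': S→{A, E, G}; now {A, E, G}.
Read 'b': A→{A, F}, E→{S, B}, G→{G}; now {S, A, B, F, G}.
Read 'a': S→{A, E, G}, A→{S}, B→{S, C}, F→∅, G→{G}; now {S, A, C, E, G}.
Read 'b': S→{B}, A→{A, F}, C→{D, E}, E→{S, B}, G→{G}; now {S, A, B, D, E, F, G}.
Read 'b': S→{B}, A→{A, F}, B→∅, D→{S, C}, E→{S, B}, F→∅, G→{G}; now {S, A, B, C, F, G}.
Read 'b': S→{B}, A→{A, F}, B→∅, C→{D, E}, F→∅, G→{G}; now {A, B, D, E, F, G}.
Read 'a': A→{S}, B→{S, C}, D→{F}, E→{B}, F→∅, G→{G}; now {S, B, C, F, G}.
Read 'b': S→{B}, B→∅, C→{D, E}, F→∅, G→{G}; now {B, D, E, G}.
Read 'b': B→∅, D→{S, C}, E→{S, B}, G→{G}; now {S, B, C, G}.
Read 'a': S→{A, E, G}, B→{S, C}, C→{A, E}, G→{G}; now {S, A, C, E, G}.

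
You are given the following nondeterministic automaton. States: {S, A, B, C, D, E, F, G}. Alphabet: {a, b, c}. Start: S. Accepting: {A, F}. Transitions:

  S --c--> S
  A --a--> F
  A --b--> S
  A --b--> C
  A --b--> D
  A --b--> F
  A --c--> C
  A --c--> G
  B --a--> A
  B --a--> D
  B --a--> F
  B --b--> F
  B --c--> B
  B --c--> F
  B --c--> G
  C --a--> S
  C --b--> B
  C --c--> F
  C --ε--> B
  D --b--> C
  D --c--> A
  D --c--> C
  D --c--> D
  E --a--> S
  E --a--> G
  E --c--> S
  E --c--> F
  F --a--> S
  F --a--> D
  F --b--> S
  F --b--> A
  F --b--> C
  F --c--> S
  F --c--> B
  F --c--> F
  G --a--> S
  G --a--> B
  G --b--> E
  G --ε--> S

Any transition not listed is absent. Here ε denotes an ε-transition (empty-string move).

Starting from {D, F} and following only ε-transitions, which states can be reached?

{D, F}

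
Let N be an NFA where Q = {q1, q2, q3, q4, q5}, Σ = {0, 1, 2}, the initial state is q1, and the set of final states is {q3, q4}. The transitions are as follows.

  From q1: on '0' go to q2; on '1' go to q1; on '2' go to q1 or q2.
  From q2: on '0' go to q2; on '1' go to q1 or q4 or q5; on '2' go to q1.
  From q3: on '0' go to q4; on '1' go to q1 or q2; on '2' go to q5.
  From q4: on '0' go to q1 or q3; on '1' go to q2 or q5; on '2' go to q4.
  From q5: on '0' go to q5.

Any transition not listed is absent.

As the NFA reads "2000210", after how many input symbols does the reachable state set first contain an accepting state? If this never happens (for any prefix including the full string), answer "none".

none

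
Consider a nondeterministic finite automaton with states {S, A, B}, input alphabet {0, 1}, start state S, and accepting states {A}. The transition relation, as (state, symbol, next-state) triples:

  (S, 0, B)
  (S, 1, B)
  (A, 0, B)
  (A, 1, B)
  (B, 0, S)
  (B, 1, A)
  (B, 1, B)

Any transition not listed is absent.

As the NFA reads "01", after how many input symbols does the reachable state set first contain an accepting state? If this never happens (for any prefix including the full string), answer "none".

2

Start in {S}.
Read '0': S→{B}; now {B}.
Read '1': B→{A, B}; now {A, B}.
None of the earlier sets intersect F, but {A, B} does.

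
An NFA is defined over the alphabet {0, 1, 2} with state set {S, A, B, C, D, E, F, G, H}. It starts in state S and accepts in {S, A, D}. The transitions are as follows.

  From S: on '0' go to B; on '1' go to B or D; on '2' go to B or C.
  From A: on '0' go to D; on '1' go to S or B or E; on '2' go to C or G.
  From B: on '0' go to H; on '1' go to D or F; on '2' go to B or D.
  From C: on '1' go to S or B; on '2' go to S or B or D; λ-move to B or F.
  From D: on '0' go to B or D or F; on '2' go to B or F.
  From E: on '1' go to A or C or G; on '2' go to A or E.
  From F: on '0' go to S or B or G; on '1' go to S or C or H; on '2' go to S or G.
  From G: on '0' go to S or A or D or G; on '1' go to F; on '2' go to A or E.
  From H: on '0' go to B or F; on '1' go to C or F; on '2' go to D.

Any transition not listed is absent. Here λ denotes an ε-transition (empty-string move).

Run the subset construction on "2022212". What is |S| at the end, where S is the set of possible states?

Start in {S}.
Read '2': S→{B, C}; union {B, C}; ε-closure = {B, C, F}.
Read '0': B→{H}, C→∅, F→{S, B, G}; now {S, B, G, H}.
Read '2': S→{B, C}, B→{B, D}, G→{A, E}, H→{D}; union {A, B, C, D, E}; ε-closure = {A, B, C, D, E, F}.
Read '2': A→{C, G}, B→{B, D}, C→{S, B, D}, D→{B, F}, E→{A, E}, F→{S, G}; now {S, A, B, C, D, E, F, G}.
Read '2': S→{B, C}, A→{C, G}, B→{B, D}, C→{S, B, D}, D→{B, F}, E→{A, E}, F→{S, G}, G→{A, E}; now {S, A, B, C, D, E, F, G}.
Read '1': S→{B, D}, A→{S, B, E}, B→{D, F}, C→{S, B}, D→∅, E→{A, C, G}, F→{S, C, H}, G→{F}; now {S, A, B, C, D, E, F, G, H}.
Read '2': S→{B, C}, A→{C, G}, B→{B, D}, C→{S, B, D}, D→{B, F}, E→{A, E}, F→{S, G}, G→{A, E}, H→{D}; now {S, A, B, C, D, E, F, G}.
That set has 8 states.

8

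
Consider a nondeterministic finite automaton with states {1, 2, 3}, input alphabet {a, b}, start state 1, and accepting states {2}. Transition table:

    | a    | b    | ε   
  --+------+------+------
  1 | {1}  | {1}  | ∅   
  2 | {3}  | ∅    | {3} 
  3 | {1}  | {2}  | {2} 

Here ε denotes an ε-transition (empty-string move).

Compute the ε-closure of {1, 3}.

Begin with {1, 3}.
ε-move 3 → 2; add 2.

{1, 2, 3}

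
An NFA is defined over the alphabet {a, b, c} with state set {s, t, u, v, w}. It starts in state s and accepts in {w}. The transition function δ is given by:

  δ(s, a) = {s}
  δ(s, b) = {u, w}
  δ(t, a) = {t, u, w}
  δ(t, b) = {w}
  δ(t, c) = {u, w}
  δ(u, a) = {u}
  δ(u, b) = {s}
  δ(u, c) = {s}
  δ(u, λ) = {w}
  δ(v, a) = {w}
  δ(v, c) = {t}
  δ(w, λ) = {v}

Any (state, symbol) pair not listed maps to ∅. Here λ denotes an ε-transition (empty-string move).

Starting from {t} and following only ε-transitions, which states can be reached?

{t}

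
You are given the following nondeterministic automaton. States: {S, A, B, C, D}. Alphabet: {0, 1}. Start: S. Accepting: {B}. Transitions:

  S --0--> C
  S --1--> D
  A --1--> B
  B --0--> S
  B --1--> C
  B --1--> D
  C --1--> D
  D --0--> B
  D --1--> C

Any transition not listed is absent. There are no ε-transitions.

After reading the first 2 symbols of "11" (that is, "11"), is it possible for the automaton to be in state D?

No

Start in {S}.
Read '1': {S} → {D}.
Read '1': {D} → {C}.
State D is not in {C}.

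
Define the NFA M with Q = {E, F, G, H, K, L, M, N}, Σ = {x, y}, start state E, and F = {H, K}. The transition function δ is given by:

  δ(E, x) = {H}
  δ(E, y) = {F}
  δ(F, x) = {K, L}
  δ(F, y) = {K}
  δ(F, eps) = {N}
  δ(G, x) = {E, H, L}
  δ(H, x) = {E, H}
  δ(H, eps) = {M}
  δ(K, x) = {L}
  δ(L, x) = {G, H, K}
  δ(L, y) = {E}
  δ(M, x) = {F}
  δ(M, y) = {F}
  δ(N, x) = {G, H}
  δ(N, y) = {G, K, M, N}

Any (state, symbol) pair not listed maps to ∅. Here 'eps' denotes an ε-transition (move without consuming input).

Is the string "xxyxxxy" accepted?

Yes

Start in {E}.
Read 'x': E→{H}; union {H}; ε-closure = {H, M}.
Read 'x': H→{E, H}, M→{F}; union {E, F, H}; ε-closure = {E, F, H, M, N}.
Read 'y': E→{F}, F→{K}, H→∅, M→{F}, N→{G, K, M, N}; now {F, G, K, M, N}.
Read 'x': F→{K, L}, G→{E, H, L}, K→{L}, M→{F}, N→{G, H}; union {E, F, G, H, K, L}; ε-closure = {E, F, G, H, K, L, M, N}.
Read 'x': E→{H}, F→{K, L}, G→{E, H, L}, H→{E, H}, K→{L}, L→{G, H, K}, M→{F}, N→{G, H}; union {E, F, G, H, K, L}; ε-closure = {E, F, G, H, K, L, M, N}.
Read 'x': E→{H}, F→{K, L}, G→{E, H, L}, H→{E, H}, K→{L}, L→{G, H, K}, M→{F}, N→{G, H}; union {E, F, G, H, K, L}; ε-closure = {E, F, G, H, K, L, M, N}.
Read 'y': E→{F}, F→{K}, G→∅, H→∅, K→∅, L→{E}, M→{F}, N→{G, K, M, N}; now {E, F, G, K, M, N}.
The final set {E, F, G, K, M, N} contains the accepting state K.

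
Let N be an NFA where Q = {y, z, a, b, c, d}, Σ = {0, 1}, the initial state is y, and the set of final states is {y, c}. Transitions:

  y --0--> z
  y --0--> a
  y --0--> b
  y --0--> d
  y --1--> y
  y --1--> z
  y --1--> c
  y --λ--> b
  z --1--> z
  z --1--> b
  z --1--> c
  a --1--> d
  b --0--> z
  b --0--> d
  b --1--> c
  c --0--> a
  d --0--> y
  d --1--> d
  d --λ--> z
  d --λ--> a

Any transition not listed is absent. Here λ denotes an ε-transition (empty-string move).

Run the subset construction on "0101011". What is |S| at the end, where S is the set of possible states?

6

Start: ε-closure({y}) = {y, b}.
Read '0': {y, b} → {z, a, b, d}.
Read '1': {z, a, b, d} → {z, a, b, c, d}.
Read '0': {z, a, b, c, d} → {y, z, a, b, d}.
Read '1': {y, z, a, b, d} → {y, z, a, b, c, d}.
Read '0': {y, z, a, b, c, d} → {y, z, a, b, d}.
Read '1': {y, z, a, b, d} → {y, z, a, b, c, d}.
Read '1': {y, z, a, b, c, d} → {y, z, a, b, c, d}.
That set has 6 states.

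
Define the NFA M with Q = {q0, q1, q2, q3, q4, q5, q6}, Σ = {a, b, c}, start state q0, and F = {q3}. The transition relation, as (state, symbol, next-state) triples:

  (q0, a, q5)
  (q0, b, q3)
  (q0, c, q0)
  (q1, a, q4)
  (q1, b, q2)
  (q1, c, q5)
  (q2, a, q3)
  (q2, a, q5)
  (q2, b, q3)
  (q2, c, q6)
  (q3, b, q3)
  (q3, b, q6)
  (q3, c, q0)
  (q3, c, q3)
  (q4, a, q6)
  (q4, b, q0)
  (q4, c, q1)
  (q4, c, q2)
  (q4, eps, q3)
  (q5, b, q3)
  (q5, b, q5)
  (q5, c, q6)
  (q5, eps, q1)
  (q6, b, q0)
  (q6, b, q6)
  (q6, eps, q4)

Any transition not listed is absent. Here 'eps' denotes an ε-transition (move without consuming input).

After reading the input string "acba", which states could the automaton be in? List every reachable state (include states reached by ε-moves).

Start in {q0}.
Read 'a': q0→{q5}; union {q5}; ε-closure = {q1, q5}.
Read 'c': q1→{q5}, q5→{q6}; union {q5, q6}; ε-closure = {q1, q3, q4, q5, q6}.
Read 'b': q1→{q2}, q3→{q3, q6}, q4→{q0}, q5→{q3, q5}, q6→{q0, q6}; union {q0, q2, q3, q5, q6}; ε-closure = {q0, q1, q2, q3, q4, q5, q6}.
Read 'a': q0→{q5}, q1→{q4}, q2→{q3, q5}, q3→∅, q4→{q6}, q5→∅, q6→∅; union {q3, q4, q5, q6}; ε-closure = {q1, q3, q4, q5, q6}.

{q1, q3, q4, q5, q6}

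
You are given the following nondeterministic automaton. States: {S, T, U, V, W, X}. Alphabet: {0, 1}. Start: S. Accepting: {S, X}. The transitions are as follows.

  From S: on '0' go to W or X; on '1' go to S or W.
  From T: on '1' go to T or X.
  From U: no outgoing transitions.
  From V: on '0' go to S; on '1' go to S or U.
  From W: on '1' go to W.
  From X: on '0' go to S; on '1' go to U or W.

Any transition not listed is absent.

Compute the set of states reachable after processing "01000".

∅

Start in {S}.
Read '0': S→{W, X}; now {W, X}.
Read '1': W→{W}, X→{U, W}; now {U, W}.
Read '0': U→∅, W→∅; now ∅.
The set is empty and remains empty for the remaining 2 symbols.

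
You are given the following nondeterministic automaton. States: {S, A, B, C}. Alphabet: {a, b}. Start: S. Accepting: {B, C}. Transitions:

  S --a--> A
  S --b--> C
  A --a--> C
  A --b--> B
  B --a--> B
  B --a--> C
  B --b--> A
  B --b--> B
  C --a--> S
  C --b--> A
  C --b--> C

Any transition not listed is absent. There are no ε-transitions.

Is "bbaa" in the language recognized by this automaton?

Start in {S}.
Read 'b': {S} → {C}.
Read 'b': {C} → {A, C}.
Read 'a': {A, C} → {S, C}.
Read 'a': {S, C} → {S, A}.
The final set {S, A} contains no accepting state.

No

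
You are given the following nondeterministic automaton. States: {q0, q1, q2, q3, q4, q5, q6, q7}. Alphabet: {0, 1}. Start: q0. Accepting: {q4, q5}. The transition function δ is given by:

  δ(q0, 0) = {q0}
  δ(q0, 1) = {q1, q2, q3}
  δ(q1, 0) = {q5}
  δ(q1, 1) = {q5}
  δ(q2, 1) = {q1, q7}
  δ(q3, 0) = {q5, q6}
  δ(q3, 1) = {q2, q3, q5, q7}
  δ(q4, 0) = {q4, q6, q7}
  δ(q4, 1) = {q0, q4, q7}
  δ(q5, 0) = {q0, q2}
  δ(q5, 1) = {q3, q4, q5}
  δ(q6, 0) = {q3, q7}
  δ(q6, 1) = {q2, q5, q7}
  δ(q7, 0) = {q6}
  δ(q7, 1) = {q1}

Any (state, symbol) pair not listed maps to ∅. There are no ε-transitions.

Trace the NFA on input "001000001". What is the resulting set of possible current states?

Start in {q0}.
Read '0': q0→{q0}; now {q0}.
Read '0': q0→{q0}; now {q0}.
Read '1': q0→{q1, q2, q3}; now {q1, q2, q3}.
Read '0': q1→{q5}, q2→∅, q3→{q5, q6}; now {q5, q6}.
Read '0': q5→{q0, q2}, q6→{q3, q7}; now {q0, q2, q3, q7}.
Read '0': q0→{q0}, q2→∅, q3→{q5, q6}, q7→{q6}; now {q0, q5, q6}.
Read '0': q0→{q0}, q5→{q0, q2}, q6→{q3, q7}; now {q0, q2, q3, q7}.
Read '0': q0→{q0}, q2→∅, q3→{q5, q6}, q7→{q6}; now {q0, q5, q6}.
Read '1': q0→{q1, q2, q3}, q5→{q3, q4, q5}, q6→{q2, q5, q7}; now {q1, q2, q3, q4, q5, q7}.

{q1, q2, q3, q4, q5, q7}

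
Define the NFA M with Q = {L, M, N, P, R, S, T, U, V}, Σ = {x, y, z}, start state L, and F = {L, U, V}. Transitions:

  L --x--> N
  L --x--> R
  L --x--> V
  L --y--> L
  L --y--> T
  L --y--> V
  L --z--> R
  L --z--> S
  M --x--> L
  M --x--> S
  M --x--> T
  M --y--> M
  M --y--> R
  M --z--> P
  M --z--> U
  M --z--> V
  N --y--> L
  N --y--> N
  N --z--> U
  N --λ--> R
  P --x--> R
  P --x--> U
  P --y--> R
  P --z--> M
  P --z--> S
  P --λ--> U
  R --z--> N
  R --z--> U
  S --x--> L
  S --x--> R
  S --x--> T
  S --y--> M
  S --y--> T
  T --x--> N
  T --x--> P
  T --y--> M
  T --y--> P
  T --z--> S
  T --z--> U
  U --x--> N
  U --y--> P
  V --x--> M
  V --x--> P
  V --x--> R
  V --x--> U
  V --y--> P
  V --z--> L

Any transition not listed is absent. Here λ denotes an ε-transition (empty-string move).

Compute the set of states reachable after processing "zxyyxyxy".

{L, M, N, P, R, T, U, V}

Start in {L}.
Read 'z': L→{R, S}; now {R, S}.
Read 'x': R→∅, S→{L, R, T}; now {L, R, T}.
Read 'y': L→{L, T, V}, R→∅, T→{M, P}; union {L, M, P, T, V}; ε-closure = {L, M, P, T, U, V}.
Read 'y': L→{L, T, V}, M→{M, R}, P→{R}, T→{M, P}, U→{P}, V→{P}; union {L, M, P, R, T, V}; ε-closure = {L, M, P, R, T, U, V}.
Read 'x': L→{N, R, V}, M→{L, S, T}, P→{R, U}, R→∅, T→{N, P}, U→{N}, V→{M, P, R, U}; now {L, M, N, P, R, S, T, U, V}.
Read 'y': L→{L, T, V}, M→{M, R}, N→{L, N}, P→{R}, R→∅, S→{M, T}, T→{M, P}, U→{P}, V→{P}; union {L, M, N, P, R, T, V}; ε-closure = {L, M, N, P, R, T, U, V}.
Read 'x': L→{N, R, V}, M→{L, S, T}, N→∅, P→{R, U}, R→∅, T→{N, P}, U→{N}, V→{M, P, R, U}; now {L, M, N, P, R, S, T, U, V}.
Read 'y': L→{L, T, V}, M→{M, R}, N→{L, N}, P→{R}, R→∅, S→{M, T}, T→{M, P}, U→{P}, V→{P}; union {L, M, N, P, R, T, V}; ε-closure = {L, M, N, P, R, T, U, V}.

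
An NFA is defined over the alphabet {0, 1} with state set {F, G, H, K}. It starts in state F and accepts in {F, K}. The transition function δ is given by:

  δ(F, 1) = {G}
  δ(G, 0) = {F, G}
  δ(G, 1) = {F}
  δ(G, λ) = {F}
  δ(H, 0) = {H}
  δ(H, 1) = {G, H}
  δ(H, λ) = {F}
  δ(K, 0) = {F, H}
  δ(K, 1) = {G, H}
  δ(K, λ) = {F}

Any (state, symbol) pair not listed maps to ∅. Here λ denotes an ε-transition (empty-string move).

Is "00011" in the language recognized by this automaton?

No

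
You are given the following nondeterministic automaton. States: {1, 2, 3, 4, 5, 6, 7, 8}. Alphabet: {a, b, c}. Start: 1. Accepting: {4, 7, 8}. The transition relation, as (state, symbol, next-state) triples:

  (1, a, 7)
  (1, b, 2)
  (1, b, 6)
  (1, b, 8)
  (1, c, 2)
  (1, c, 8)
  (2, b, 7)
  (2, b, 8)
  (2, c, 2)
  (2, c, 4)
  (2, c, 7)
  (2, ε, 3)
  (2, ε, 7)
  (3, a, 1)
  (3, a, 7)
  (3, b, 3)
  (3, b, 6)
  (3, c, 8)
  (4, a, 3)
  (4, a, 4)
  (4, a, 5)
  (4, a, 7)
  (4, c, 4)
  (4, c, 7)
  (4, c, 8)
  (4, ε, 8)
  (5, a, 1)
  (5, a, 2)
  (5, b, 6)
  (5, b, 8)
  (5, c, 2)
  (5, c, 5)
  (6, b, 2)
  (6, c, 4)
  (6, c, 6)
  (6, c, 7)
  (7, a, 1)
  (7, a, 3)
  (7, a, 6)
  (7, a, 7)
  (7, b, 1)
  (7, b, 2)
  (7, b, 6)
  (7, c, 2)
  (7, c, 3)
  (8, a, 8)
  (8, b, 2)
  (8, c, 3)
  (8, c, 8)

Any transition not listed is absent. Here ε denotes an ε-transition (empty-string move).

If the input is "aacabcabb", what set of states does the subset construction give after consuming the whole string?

Start in {1}.
Read 'a': {1} → {7}.
Read 'a': {7} → {1, 3, 6, 7}.
Read 'c': {1, 3, 6, 7} → {2, 3, 4, 6, 7, 8}.
Read 'a': {2, 3, 4, 6, 7, 8} → {1, 3, 4, 5, 6, 7, 8}.
Read 'b': {1, 3, 4, 5, 6, 7, 8} → {1, 2, 3, 6, 7, 8}.
Read 'c': {1, 2, 3, 6, 7, 8} → {2, 3, 4, 6, 7, 8}.
Read 'a': {2, 3, 4, 6, 7, 8} → {1, 3, 4, 5, 6, 7, 8}.
Read 'b': {1, 3, 4, 5, 6, 7, 8} → {1, 2, 3, 6, 7, 8}.
Read 'b': {1, 2, 3, 6, 7, 8} → {1, 2, 3, 6, 7, 8}.

{1, 2, 3, 6, 7, 8}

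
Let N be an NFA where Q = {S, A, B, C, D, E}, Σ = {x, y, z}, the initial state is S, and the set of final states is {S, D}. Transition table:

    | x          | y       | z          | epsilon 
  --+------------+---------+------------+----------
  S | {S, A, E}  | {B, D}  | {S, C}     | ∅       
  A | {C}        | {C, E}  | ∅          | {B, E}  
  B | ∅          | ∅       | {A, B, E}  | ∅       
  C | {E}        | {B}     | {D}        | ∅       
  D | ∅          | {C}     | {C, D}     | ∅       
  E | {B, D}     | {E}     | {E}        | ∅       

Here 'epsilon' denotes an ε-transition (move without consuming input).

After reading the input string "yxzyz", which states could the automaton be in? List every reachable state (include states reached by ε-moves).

∅

Start in {S}.
Read 'y': {S} → {B, D}.
Read 'x': {B, D} → ∅.
The set is empty and remains empty for the remaining 3 symbols.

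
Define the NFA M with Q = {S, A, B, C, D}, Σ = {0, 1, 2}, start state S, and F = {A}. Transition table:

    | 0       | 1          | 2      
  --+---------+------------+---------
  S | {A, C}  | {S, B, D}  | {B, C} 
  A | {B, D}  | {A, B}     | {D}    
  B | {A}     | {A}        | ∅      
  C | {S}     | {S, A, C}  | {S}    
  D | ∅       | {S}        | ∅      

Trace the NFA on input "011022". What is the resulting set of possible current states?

{S, B, C}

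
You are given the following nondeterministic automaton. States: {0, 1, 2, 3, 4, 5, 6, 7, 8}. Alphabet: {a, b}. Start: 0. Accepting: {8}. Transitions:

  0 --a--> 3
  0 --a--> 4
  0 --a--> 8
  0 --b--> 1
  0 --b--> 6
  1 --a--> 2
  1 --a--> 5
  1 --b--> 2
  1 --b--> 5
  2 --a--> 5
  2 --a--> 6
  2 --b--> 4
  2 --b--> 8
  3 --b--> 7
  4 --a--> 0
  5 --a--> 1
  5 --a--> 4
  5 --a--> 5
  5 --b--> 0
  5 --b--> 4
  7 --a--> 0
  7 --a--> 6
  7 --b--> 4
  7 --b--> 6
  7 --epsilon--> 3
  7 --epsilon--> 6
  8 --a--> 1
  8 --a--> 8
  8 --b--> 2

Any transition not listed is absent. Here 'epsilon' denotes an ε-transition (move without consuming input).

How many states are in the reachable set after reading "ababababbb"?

9

Start in {0}.
Read 'a': {0} → {3, 4, 8}.
Read 'b': {3, 4, 8} → {2, 3, 6, 7}.
Read 'a': {2, 3, 6, 7} → {0, 5, 6}.
Read 'b': {0, 5, 6} → {0, 1, 4, 6}.
Read 'a': {0, 1, 4, 6} → {0, 2, 3, 4, 5, 8}.
Read 'b': {0, 2, 3, 4, 5, 8} → {0, 1, 2, 3, 4, 6, 7, 8}.
Read 'a': {0, 1, 2, 3, 4, 6, 7, 8} → {0, 1, 2, 3, 4, 5, 6, 8}.
Read 'b': {0, 1, 2, 3, 4, 5, 6, 8} → {0, 1, 2, 3, 4, 5, 6, 7, 8}.
Read 'b': {0, 1, 2, 3, 4, 5, 6, 7, 8} → {0, 1, 2, 3, 4, 5, 6, 7, 8}.
Read 'b': {0, 1, 2, 3, 4, 5, 6, 7, 8} → {0, 1, 2, 3, 4, 5, 6, 7, 8}.
That set has 9 states.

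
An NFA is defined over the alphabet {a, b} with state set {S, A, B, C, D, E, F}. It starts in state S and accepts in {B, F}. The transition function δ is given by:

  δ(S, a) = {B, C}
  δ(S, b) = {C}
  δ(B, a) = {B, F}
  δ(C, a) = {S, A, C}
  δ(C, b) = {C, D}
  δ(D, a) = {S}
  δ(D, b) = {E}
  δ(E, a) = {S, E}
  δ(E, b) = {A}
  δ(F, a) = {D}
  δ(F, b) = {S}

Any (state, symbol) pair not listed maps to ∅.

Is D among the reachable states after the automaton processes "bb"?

Start in {S}.
Read 'b': S→{C}; now {C}.
Read 'b': C→{C, D}; now {C, D}.
State D is in {C, D}.

Yes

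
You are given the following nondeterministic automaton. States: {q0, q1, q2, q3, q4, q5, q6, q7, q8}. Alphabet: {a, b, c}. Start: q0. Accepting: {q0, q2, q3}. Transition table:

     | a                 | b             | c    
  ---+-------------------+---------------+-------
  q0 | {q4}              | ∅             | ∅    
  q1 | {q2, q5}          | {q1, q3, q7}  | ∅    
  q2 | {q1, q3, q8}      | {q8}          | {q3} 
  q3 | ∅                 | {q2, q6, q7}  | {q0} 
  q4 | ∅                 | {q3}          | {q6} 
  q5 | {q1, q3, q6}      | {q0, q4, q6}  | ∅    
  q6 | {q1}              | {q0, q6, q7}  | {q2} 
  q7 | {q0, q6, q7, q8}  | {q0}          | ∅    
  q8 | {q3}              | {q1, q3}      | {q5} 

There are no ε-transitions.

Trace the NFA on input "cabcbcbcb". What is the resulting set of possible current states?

∅

Start in {q0}.
Read 'c': {q0} → ∅.
The set is empty and remains empty for the remaining 8 symbols.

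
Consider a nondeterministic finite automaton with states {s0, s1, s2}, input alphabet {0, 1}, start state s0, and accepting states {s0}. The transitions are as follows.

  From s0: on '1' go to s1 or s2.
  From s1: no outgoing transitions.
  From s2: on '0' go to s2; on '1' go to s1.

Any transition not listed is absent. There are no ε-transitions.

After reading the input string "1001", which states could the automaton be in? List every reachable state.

{s1}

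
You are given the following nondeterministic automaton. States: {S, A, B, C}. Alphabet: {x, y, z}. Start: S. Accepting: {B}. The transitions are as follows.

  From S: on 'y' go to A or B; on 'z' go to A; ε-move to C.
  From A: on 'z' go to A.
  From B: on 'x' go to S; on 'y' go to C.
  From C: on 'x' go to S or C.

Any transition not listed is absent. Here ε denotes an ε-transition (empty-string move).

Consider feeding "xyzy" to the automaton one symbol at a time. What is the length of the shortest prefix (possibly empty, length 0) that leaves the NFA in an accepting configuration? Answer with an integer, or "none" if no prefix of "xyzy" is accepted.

Start: ε-closure({S}) = {S, C}.
Read 'x': S→∅, C→{S, C}; now {S, C}.
Read 'y': S→{A, B}, C→∅; now {A, B}.
None of the earlier sets intersect F, but {A, B} does.

2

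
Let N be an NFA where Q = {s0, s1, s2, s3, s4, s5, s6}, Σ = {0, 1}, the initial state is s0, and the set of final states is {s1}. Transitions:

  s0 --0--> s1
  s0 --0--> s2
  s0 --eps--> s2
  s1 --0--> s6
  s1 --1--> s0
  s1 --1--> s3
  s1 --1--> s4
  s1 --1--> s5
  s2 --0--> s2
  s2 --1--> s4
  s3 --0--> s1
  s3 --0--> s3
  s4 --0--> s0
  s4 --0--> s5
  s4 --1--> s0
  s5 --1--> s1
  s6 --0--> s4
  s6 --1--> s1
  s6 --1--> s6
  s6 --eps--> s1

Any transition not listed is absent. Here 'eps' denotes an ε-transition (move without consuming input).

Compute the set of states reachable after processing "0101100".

{s1, s2, s3, s4, s6}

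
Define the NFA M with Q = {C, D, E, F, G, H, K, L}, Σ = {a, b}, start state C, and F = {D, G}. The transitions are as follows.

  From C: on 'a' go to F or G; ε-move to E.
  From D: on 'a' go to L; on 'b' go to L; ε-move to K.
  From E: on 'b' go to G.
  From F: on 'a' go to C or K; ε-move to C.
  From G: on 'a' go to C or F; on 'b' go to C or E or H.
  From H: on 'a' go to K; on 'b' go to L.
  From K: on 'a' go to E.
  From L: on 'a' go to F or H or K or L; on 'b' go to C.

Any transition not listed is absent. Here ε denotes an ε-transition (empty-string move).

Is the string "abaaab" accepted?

Yes

Start: ε-closure({C}) = {C, E}.
Read 'a': C→{F, G}, E→∅; union {F, G}; ε-closure = {C, E, F, G}.
Read 'b': C→∅, E→{G}, F→∅, G→{C, E, H}; now {C, E, G, H}.
Read 'a': C→{F, G}, E→∅, G→{C, F}, H→{K}; union {C, F, G, K}; ε-closure = {C, E, F, G, K}.
Read 'a': C→{F, G}, E→∅, F→{C, K}, G→{C, F}, K→{E}; now {C, E, F, G, K}.
Read 'a': C→{F, G}, E→∅, F→{C, K}, G→{C, F}, K→{E}; now {C, E, F, G, K}.
Read 'b': C→∅, E→{G}, F→∅, G→{C, E, H}, K→∅; now {C, E, G, H}.
The final set {C, E, G, H} contains the accepting state G.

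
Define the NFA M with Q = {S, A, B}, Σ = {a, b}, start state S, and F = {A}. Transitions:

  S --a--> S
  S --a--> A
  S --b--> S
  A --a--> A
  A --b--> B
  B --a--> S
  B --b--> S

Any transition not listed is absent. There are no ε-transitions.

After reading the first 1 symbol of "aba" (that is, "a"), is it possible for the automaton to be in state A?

Yes

Start in {S}.
Read 'a': S→{S, A}; now {S, A}.
State A is in {S, A}.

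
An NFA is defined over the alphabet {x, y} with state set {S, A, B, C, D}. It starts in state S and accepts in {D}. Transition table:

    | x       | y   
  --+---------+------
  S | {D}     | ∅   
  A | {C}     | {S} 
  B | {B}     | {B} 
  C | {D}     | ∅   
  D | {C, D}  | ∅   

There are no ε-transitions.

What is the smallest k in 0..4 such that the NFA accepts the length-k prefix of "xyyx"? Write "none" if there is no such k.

1

Start in {S}.
Read 'x': S→{D}; now {D}.
None of the earlier sets intersect F, but {D} does.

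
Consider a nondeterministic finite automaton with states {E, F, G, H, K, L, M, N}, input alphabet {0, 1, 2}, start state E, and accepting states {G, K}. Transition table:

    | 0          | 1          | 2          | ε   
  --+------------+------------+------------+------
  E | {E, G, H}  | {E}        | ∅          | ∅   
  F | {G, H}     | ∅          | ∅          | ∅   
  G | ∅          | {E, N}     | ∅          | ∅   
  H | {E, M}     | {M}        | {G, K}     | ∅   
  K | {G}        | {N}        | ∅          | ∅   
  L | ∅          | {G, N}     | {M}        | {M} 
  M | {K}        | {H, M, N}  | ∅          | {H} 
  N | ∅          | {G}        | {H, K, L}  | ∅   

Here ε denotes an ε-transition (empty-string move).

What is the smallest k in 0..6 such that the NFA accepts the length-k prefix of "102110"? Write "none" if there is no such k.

2

Start in {E}.
Read '1': {E} → {E}.
Read '0': {E} → {E, G, H}.
None of the earlier sets intersect F, but {E, G, H} does.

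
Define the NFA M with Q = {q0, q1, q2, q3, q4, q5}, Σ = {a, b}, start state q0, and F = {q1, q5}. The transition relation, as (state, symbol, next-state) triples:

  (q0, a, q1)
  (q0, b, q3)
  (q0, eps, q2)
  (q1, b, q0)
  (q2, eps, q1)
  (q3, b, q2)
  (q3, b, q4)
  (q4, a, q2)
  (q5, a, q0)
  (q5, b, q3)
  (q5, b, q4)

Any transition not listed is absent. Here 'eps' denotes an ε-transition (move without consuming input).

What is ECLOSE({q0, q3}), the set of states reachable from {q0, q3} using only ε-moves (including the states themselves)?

Begin with {q0, q3}.
ε-move q0 → q2; add q2.
ε-move q2 → q1; add q1.

{q0, q1, q2, q3}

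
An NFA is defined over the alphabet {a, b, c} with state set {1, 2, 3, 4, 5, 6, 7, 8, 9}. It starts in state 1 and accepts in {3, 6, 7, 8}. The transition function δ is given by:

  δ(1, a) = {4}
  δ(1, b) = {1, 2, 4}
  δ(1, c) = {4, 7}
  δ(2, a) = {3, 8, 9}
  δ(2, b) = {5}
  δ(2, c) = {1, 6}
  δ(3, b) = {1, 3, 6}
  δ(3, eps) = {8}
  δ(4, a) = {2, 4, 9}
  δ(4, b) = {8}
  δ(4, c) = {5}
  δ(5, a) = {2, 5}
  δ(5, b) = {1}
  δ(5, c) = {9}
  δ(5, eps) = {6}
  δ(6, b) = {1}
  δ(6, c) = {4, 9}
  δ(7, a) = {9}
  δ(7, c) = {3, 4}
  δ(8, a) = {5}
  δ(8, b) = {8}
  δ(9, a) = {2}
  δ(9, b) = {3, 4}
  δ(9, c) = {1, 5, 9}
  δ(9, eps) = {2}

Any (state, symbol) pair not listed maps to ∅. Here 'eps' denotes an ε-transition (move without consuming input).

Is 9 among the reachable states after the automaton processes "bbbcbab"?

No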